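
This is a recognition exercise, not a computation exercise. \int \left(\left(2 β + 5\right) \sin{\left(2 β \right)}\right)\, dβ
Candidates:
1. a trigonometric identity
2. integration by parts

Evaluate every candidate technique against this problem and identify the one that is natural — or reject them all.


Technique: integration by parts — a polynomial factor 2 β + 5 multiplies \sin{\left(2 β \right)}; differentiating 2 β + 5 lowers its degree while \sin{\left(2 β \right)} integrates cleanly, so parts wins.
- a trigonometric identity — neither the even-power reduction nor the product-to-sum identity applies to this structure.
- integration by parts: applies; the problem has the shape this method handles.


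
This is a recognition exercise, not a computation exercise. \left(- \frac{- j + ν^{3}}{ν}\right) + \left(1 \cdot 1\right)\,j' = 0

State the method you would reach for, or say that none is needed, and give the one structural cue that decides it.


Technique: a linear integrating factor — the unknown enters only to the first power against a nonzero forcing term — the integrating-factor template applies directly.


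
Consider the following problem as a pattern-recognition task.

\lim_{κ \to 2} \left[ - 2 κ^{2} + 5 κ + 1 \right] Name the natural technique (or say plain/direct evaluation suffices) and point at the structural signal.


Verdict: no special technique — the expression is continuous at the evaluation point — substitute directly; no indeterminate form appears.


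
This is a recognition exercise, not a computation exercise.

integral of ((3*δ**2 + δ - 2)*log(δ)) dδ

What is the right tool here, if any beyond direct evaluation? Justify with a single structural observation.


Best approach: integration by parts — a polynomial next to log(δ): integrate the polynomial, differentiate the log, and the integral simplifies in one pass.


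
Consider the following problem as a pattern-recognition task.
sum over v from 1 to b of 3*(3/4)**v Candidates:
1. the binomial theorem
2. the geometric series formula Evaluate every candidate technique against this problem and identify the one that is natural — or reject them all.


Method: the geometric series formula — check a ratio of consecutive terms: it is 3/4, independent of the index, so the geometric formula closes the sum.
- the binomial theorem — the terms lack the binomial-coefficient-weighted complementary-power pattern of an expansion.
- the geometric series formula: yes, a natural case for it.


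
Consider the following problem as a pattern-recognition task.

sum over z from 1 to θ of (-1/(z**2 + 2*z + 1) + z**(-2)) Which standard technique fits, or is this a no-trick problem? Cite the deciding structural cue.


Verdict: telescoping — consecutive terms evaluate one function at adjacent indices (z**(-2) is its current value): one term's tail is the next term's head, so the chain collapses.


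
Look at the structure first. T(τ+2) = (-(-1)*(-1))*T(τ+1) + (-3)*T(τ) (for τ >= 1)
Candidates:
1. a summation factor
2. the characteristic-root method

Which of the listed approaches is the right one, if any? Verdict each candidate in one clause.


Best approach: the characteristic-root method — try a geometric ansatz r^τ: constant coefficients turn the recurrence into one polynomial equation in r.
- a summation factor — the recurrence reaches back more than one step, outside the first-order family a summation factor normalizes.
- the characteristic-root method: applies; the problem has the shape this method handles.


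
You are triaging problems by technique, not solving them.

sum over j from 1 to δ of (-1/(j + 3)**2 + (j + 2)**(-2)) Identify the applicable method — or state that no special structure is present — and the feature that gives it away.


Verdict: telescoping — consecutive terms evaluate one function at adjacent indices ((j + 2)**(-2) is its current value): one term's tail is the next term's head, so the chain collapses.


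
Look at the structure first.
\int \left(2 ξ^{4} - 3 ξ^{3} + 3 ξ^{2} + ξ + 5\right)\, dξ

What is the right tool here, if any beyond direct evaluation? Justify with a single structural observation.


Verdict: no special technique — a term-by-term power-rule job in ξ; no substitution or rearrangement earns its keep here.


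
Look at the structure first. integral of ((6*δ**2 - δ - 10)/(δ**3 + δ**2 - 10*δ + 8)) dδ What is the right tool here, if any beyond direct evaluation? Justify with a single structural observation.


Diagnosis: partial fractions — with δ**3 + δ**2 - 10*δ + 8 factorable and the degree on top strictly smaller, simple-fraction decomposition is immediate.


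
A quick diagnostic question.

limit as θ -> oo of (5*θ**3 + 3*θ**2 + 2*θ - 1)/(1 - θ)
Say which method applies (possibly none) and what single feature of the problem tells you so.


Best approach: dominant-term comparison — as θ grows, only the highest-degree terms matter — compare leading terms and read the limit off. l'Hôpital's at-infinity variant applies to the expression viewed as a single quotient; the leading-term comparison is the direct route.


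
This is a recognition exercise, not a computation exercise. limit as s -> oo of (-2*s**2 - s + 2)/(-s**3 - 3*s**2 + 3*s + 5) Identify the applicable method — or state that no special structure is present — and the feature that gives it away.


Method: dominant-term comparison — growth-rate triage: the leading powers of s decide the limit, everything else is noise. l'Hôpital's at-infinity variant applies to the expression viewed as a single quotient; the leading-term comparison is the direct route.


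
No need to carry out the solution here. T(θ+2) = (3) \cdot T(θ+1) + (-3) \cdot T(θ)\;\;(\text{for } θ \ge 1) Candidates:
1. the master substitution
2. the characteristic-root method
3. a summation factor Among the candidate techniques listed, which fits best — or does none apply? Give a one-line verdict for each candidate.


Best approach: the characteristic-root method — constant coefficients and linearity mean the ansatz r^θ reduces it to solving the characteristic polynomial.
- the master substitution — this is shift-type recursion, outside the divide-and-conquer template.
- the characteristic-root method: applies; the problem has the shape this method handles.
- a summation factor — the recurrence reaches back more than one step, outside the first-order family a summation factor normalizes.


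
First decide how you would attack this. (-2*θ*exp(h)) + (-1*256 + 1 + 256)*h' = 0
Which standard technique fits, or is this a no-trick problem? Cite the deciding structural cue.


Verdict: separation of variables — separating collects all h-dependence with the derivative and leaves all θ-dependence opposite: variables separate.


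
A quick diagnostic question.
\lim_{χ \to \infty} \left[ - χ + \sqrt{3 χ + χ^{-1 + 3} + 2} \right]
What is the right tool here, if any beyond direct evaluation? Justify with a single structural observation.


Method: conjugate multiplication — two divergent pieces with a minus sign between them and a radical in the mix: rationalize \sqrt{3 χ + χ^{-1 + 3} + 2} - χ before any limit law applies.


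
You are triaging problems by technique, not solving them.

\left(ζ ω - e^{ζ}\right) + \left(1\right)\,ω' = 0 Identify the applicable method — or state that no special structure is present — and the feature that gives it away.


Method: a linear integrating factor — the unknown enters only to the first power against a nonzero forcing term — the integrating-factor template applies directly.


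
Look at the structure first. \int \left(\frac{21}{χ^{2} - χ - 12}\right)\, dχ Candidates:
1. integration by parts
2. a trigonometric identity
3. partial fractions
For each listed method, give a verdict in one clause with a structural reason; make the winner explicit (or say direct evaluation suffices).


Technique: partial fractions — once χ^{2} - χ - 12 is factored, each root contributes a simple-fraction term; integrate them one at a time.
- integration by parts — there is no nonconstant-polynomial-times-kernel split with an exp, sine, cosine (degree-1 argument), or logarithm partner.
- a trigonometric identity: no sine or cosine appears, so there is nothing for a trigonometric identity to act on.
- partial fractions — applies; the problem has the shape this method handles.


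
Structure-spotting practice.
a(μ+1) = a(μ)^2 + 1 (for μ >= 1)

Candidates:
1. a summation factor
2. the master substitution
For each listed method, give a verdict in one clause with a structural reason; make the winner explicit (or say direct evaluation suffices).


Best approach: no special technique — the unknown sequence enters the update nonlinearly, so no linear method fits the recurrence as written — direct iteration remains.
- a summation factor: the recursion is nonlinear — outside the first-order linear family a summation factor addresses.
- the master substitution — the recursion shifts the index rather than dividing it.


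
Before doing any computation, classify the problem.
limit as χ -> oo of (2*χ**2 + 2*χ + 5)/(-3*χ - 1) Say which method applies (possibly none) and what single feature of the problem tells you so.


Best approach: dominant-term comparison — divide through by the highest power of χ; every lower-order term dies and the dominant terms decide the limit. As a single quotient, the ∞/∞ shape would yield to repeated differentiation as well — the growth comparison gets there in one look.


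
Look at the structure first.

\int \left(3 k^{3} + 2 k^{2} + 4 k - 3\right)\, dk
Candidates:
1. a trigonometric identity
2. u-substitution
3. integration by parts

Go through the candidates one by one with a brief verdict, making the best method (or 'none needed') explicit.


Best approach: no special technique — every term is a constant multiple of a power of k; term-wise power-rule integration needs no preliminary transformation.
- a trigonometric identity — there is no trigonometric structure at all — the integrand carries no sine or cosine to rewrite.
- u-substitution — any workable substitution here is cosmetic — the integrand is already in directly integrable form.
- integration by parts — splitting off a factor buys nothing — the integrand integrates directly without parts.


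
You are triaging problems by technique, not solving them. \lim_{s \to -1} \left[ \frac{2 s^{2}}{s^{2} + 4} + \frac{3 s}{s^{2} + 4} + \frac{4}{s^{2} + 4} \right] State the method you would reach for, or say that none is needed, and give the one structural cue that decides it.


Technique: no special technique — no denominator vanishes and nothing blows up at -1: direct substitution is the whole computation.


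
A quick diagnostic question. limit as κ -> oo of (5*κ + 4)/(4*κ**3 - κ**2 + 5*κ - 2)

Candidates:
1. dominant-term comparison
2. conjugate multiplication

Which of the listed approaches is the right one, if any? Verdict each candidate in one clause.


Method: dominant-term comparison — divide through by the highest power of κ; every lower-order term dies and the dominant terms decide the limit.
- dominant-term comparison — a fit — the right tool for this form.
- conjugate multiplication — the conjugate move applies to radical differences, which this is not.


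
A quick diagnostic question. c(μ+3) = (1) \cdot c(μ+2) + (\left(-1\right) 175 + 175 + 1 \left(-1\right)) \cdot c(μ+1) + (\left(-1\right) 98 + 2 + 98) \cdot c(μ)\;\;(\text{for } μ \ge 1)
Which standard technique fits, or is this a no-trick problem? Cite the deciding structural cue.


Verdict: the characteristic-root method — every coefficient is a fixed number and the forcing is zero — substitute r^μ and read off the root equation.


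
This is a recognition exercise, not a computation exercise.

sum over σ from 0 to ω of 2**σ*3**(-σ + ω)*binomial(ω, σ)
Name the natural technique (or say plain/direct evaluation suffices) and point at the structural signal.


Verdict: the binomial theorem — the summand is term σ of a binomial expansion in 2 and 3; the whole sum is a single power.


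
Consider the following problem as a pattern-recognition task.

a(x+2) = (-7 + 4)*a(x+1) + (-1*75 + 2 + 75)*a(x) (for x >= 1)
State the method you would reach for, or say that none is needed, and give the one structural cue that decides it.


Technique: the characteristic-root method — shift-invariance with fixed coefficients calls for exponential trials; the characteristic polynomial finds every r^x.


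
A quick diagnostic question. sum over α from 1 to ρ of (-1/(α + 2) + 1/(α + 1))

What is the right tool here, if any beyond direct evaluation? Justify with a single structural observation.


Verdict: telescoping — each term adds 1/(α + 1) and subtracts the same expression advanced one index; that subtracted piece cancels against the next term's added copy — only the boundary terms survive.


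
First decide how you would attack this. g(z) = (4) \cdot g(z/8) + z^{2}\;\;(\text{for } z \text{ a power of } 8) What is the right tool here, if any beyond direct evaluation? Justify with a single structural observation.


Verdict: the master substitution — the argument contracts 8-fold per step: reindex z exponentially and solve the linear recurrence in the new index.


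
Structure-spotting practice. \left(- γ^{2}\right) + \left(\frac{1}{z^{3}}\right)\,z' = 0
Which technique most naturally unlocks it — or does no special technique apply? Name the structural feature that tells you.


Diagnosis: separation of variables — solved for the derivative, the right side factors as γ^{2} times z^{3} — all γ-dependence separates from all z-dependence. The cross-partial test also passes here (vacuously, each side single-variable); the potential-function route would work, separation is simply more immediate.


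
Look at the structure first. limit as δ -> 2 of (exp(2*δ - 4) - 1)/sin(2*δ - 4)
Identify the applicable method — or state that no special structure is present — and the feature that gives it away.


Diagnosis: l'Hôpital's rule (0/0) — numerator and denominator both vanish at 2 — a genuine 0/0 form, which is exactly when l'Hôpital applies. Expanding numerator and denominator to first order gives the same value — the rule automates exactly that.


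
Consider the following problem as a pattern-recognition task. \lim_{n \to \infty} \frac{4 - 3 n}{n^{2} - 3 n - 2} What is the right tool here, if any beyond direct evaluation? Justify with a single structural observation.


Verdict: dominant-term comparison — divide by the highest power of n present: lower-order terms vanish and the dominant ratio remains. Differentiating the expression as a single quotient would eventually settle it as well; matching dominant growth settles it immediately.


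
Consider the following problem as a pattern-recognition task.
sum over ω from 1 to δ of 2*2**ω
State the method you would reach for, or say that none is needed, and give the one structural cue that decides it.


Method: the geometric series formula — the ratio of consecutive terms is the constant 2, independent of the index — a geometric sum.


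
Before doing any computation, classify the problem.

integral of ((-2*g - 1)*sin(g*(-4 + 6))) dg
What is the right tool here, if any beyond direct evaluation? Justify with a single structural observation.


Technique: integration by parts — differentiate -2*g - 1, integrate sin(g*(-4 + 6)): each pass lowers the polynomial degree, so parts terminates.


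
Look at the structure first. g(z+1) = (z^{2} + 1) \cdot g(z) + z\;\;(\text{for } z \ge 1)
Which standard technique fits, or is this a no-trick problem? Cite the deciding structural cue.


Verdict: a summation factor — an index-dependent multiplier z^{2} + 1 rules out characteristic roots; a summation factor converts it to a pure difference.


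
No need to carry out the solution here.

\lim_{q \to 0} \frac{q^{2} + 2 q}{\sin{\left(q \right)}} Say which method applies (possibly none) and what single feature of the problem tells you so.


Diagnosis: l'Hôpital's rule (0/0) — both numerator and denominator vanish at 0: the genuine 0/0 indeterminate that l'Hôpital exists for. One could equally expand both pieces locally and compare leading terms; the rule does that in one stroke.


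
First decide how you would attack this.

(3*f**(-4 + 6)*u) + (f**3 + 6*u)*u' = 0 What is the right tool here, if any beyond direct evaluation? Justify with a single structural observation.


Best approach: the exact-equation method — equality of cross partials is the green light — assemble the potential function term by term.


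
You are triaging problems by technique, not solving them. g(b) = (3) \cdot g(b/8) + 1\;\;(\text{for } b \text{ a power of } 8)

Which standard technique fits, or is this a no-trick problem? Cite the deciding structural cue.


Diagnosis: the master substitution — the argument contracts 8-fold per step: reindex b exponentially and solve the linear recurrence in the new index.


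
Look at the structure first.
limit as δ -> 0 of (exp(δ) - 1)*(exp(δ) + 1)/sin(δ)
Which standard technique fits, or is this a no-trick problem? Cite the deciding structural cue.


Technique: l'Hôpital's rule (0/0) — substituting 0 gives 0 over 0; differentiate top and bottom once and re-evaluate. One could equally expand both pieces locally and compare leading terms; the rule does that in one stroke.


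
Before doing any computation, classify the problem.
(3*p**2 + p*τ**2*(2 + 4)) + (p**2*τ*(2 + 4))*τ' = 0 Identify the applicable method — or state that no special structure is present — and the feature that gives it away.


Method: the exact-equation method — because the two cross partials coincide, the form is conservative as written — recover its potential in (p, τ).


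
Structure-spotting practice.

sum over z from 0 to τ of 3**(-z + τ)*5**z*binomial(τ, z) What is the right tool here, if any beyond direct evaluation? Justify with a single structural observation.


Technique: the binomial theorem — binomial coefficients against complementary powers of 5 and 3: recognize the binomial expansion and resum.


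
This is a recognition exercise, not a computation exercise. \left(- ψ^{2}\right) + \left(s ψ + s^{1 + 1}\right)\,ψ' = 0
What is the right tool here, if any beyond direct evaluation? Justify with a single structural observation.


Diagnosis: the homogeneous substitution — the slope's numerator and denominator share total degree; set v = ψ/s and the equation drops to separable form. This can also be massaged into Bernoulli form (the roles of the variables may need exchanging); the homogeneous substitution avoids that setup.


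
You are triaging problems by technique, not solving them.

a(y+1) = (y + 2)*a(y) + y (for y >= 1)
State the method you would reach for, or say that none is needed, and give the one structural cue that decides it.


Method: a summation factor — first-order linear but the coefficient y + 2 moves with the index — divide by the cumulative product and telescope.


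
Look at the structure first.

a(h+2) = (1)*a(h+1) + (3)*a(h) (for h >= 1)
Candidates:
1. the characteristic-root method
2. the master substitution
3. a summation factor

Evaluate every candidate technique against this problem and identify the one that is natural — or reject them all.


Technique: the characteristic-root method — because shifting h leaves the equation's coefficients unchanged, exponential trials reduce it to algebra.
- the characteristic-root method — yes — fits the structure here.
- the master substitution: the recursion shifts the index rather than dividing it.
- a summation factor: a summation factor telescopes one-step recursions; this one carries higher-order memory.


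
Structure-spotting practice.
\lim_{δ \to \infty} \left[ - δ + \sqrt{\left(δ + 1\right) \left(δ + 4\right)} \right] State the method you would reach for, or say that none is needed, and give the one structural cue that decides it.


Diagnosis: conjugate multiplication — neither \sqrt{\left(δ + 1\right) \left(δ + 4\right)} nor δ converges alone, so rewrite their difference as a conjugate-rationalized quotient first.


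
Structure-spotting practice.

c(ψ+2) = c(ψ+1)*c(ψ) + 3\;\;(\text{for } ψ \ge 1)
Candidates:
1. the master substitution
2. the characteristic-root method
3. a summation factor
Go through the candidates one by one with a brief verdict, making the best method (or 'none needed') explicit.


Diagnosis: no special technique — the sequence value feeds back through itself nonlinearly — linear superposition fails, and every superposition-based closed form fails with it.
- the master substitution: no fixed divisor shrinks the index between calls.
- the characteristic-root method — the recursion is nonlinear in the sequence values, so no linear-modes ansatz applies.
- a summation factor — the recursion is nonlinear — outside the first-order linear family a summation factor addresses.


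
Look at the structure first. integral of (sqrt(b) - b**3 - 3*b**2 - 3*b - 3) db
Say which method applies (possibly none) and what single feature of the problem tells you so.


Technique: no special technique — nothing composite, nothing rational, nothing trigonometric — each constant-multiple power of b integrates by the power rule alone.


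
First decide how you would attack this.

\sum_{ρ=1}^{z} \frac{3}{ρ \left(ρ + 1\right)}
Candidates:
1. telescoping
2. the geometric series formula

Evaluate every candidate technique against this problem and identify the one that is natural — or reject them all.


Diagnosis: telescoping — poles of \frac{3}{ρ \left(ρ + 1\right)} differ by an integer, the telltale of a telescoping partial-fraction sum.
- telescoping: yes, a natural case for it.
- the geometric series formula — the term-to-term ratio changes with the index, so the geometric formula cannot close it.


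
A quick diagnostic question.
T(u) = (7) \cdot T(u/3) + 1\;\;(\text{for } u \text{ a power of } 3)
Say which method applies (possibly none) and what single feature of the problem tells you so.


Method: the master substitution — treat m = log base 3 of u as the new clock: one recursion step advances m by one while u scales by 3.


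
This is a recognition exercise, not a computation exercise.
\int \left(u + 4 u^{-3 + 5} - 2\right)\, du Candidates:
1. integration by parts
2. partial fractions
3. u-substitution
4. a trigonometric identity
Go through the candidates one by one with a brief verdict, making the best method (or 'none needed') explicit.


Diagnosis: no special technique — scan for structure and find none: constant multiples of powers of u, integrate directly.
- integration by parts: parts would only shuffle a directly integrable integrand.
- partial fractions — there is no rational-function structure to decompose.
- u-substitution: no substitution does more than relabel what direct integration already handles.
- a trigonometric identity: there is no trigonometric structure at all — the integrand carries no sine or cosine to rewrite.


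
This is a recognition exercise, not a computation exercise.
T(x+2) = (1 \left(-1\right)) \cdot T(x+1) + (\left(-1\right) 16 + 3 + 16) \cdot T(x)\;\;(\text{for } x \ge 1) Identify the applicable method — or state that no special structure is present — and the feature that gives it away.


Method: the characteristic-root method — this is the constant-coefficient homogeneous case — the whole solution in x reduces to a polynomial's roots.


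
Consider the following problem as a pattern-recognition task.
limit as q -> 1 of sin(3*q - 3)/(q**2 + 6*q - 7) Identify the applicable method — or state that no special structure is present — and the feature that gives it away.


Verdict: l'Hôpital's rule (0/0) — plug in 1: top and bottom both hit zero, so differentiate each and retry. The standard small-argument limits would also carry it; the rule is the systematic route.


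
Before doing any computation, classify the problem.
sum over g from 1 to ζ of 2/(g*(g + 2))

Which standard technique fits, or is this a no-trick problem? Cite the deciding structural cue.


Technique: telescoping — rewrite 2/(g*(g + 2)) as simple fractions and successive terms eat each other — only the edges survive.


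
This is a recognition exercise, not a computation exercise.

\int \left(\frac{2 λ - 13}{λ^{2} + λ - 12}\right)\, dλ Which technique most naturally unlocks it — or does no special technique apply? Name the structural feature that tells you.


Diagnosis: partial fractions — rational integrand, reducible denominator λ^{2} + λ - 12: decompose first, integrate second.


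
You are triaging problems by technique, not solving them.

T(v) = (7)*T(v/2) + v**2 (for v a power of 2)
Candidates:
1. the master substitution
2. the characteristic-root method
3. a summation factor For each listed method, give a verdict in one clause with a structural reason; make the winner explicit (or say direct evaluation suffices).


Best approach: the master substitution — the recursive call is at index v/2 rather than a shift, a divide-and-conquer shape — substituting v = 2^m linearizes it.
- the master substitution — a fit — the right tool for this form.
- the characteristic-root method: the recursion divides its index rather than shifting it — outside the constant-shift family the root method covers.
- a summation factor: the recursion divides its index rather than shifting it — there is no previous-term chain for a summation factor to telescope.


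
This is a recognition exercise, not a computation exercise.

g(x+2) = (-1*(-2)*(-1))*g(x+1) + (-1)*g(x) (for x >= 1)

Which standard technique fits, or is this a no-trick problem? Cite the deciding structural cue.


Technique: the characteristic-root method — try a geometric ansatz r^x: constant coefficients turn the recurrence into one polynomial equation in r.


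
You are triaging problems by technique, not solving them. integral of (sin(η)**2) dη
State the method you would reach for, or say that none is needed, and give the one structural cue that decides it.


Method: a trigonometric identity — sin(η)**2 carries an even exponent — trade it for double-angle cosines before integrating.


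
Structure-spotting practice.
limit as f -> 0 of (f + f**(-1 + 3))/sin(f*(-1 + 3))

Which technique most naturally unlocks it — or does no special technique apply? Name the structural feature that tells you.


Method: l'Hôpital's rule (0/0) — numerator and denominator both vanish at 0 — a genuine 0/0 form, which is exactly when l'Hôpital applies. A first-order expansion at the point is an equally standard path; the rule packages it.


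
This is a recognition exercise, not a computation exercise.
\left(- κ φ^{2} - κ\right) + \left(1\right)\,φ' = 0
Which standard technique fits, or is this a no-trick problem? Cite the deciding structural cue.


Verdict: separation of variables — separating collects all φ-dependence with the derivative and leaves all κ-dependence opposite: variables separate.


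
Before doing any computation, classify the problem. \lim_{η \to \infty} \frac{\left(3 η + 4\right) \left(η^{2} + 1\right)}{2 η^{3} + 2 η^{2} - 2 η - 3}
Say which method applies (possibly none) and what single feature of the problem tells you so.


Verdict: dominant-term comparison — as η grows, only the highest-degree terms matter — compare leading terms and read the limit off. l'Hôpital's at-infinity variant applies to the expression viewed as a single quotient; the leading-term comparison is the direct route.


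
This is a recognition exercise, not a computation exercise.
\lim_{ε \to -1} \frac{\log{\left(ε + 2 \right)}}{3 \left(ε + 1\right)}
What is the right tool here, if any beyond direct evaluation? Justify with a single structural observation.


Verdict: l'Hôpital's rule (0/0) — numerator and denominator both vanish at -1 — a genuine 0/0 form, which is exactly when l'Hôpital applies. The standard small-argument limits would also carry it; the rule is the systematic route.


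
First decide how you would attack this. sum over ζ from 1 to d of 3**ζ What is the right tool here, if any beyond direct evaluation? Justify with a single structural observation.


Verdict: the geometric series formula — term-over-term division gives 3 every time — index-free ratio, geometric sum formula applies.


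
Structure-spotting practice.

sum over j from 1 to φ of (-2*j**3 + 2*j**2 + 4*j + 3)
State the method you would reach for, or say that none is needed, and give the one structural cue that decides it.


Best approach: no special technique — this is bookkeeping, not technique: standard formulas for sums of constant-multiple powers of j apply termwise.


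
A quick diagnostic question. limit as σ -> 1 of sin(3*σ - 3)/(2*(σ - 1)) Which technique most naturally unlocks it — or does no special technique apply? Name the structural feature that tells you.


Diagnosis: l'Hôpital's rule (0/0) — substituting 1 gives 0 over 0; differentiate top and bottom once and re-evaluate. Known elementary limits would finish this too — the rule just bypasses the case analysis.


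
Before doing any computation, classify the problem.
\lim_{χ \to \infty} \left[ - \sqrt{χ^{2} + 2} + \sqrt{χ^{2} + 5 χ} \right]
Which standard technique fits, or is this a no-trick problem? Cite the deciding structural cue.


Technique: conjugate multiplication — neither \sqrt{χ^{2} + 5 χ} nor \sqrt{χ^{2} + 2} converges alone, so rewrite their difference as a conjugate-rationalized quotient first.


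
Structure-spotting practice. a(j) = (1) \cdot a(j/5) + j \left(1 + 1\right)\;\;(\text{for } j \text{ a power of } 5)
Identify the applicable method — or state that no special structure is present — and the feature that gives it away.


Verdict: the master substitution — the argument contracts 5-fold per step: reindex j exponentially and solve the linear recurrence in the new index.


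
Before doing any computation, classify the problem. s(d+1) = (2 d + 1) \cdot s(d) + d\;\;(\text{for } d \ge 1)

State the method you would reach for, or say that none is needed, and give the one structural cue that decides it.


Best approach: a summation factor — with the index-dependent coefficient 2 d + 1, dividing by the cumulative product turns the left side into a pure difference.


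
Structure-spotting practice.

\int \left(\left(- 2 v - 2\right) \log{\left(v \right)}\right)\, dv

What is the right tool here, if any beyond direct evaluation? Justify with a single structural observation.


Technique: integration by parts — one parts step with u = \log{\left(v \right)} trades the logarithm for an algebraic integrand.


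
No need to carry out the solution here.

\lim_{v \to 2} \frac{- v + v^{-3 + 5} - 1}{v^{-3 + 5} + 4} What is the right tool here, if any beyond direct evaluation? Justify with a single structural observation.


Verdict: no special technique — the expression is continuous at the evaluation point — substitute directly; no indeterminate form appears.


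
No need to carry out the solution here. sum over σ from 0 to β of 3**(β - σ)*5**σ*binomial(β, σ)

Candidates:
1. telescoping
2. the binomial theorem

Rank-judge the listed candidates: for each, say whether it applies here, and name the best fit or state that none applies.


Method: the binomial theorem — the binomial coefficients weight matched powers of 5 and 3, which is exactly the expansion of a binomial power.
- telescoping: the summand is not presented as a shifted difference — a telescoping rewrite may exist, but the displayed structure does not offer one.
- the binomial theorem: yes — fits the structure here.


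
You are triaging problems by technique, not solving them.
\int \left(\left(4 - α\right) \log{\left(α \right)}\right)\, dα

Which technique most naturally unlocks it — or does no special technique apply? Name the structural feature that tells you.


Verdict: integration by parts — with u = \log{\left(α \right)} the logarithm disappears after one differentiation, leaving a power-rule integral.


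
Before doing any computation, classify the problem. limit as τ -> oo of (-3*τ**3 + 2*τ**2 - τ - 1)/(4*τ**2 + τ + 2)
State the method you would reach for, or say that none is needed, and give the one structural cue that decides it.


Technique: dominant-term comparison — as τ grows, only the highest-degree terms matter — compare leading terms and read the limit off. Viewed as a single quotient this is an ∞/∞ form — an at-infinity application of l'Hôpital's rule would also resolve it; comparing leading growth reads the answer without differentiating.


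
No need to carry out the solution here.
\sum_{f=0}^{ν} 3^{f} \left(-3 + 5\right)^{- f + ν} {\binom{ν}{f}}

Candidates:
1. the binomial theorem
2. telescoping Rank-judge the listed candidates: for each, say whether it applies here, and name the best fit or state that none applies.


Technique: the binomial theorem — the binomial coefficients weight matched powers of 3 and (-3 + 5), which is exactly the expansion of a binomial power.
- the binomial theorem: yes — fits the structure here.
- telescoping: computed from the summand as displayed, the partial sums build up without the pairwise collapse telescoping exploits.


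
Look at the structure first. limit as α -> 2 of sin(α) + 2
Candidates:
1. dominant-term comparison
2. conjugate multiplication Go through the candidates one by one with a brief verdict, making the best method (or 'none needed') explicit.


Diagnosis: no special technique — the expression is continuous at 2 — substitute and evaluate; no indeterminate form appears.
- dominant-term comparison — this limit is not decided by comparing leading-term growth at infinity.
- conjugate multiplication — no difference of divergent radicals appears, so rationalizing has nothing to cancel.


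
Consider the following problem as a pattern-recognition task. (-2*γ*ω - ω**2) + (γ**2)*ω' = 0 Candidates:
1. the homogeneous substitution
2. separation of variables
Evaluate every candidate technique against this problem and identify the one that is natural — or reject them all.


Method: the homogeneous substitution — the slope's numerator and denominator share total degree; set v = ω/γ and the equation drops to separable form. A Bernoulli substitution is a fair alternative on this equation directly; the homogeneous reading takes it as given.
- the homogeneous substitution — yes — fits the structure here.
- separation of variables: the two dependences do not factor apart.


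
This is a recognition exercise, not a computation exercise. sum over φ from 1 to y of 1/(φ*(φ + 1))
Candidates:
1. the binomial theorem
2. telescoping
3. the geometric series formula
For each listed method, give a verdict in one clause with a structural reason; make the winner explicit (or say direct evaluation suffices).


Technique: telescoping — one partial-fraction pass turns 1/(φ*(φ + 1)) into a shifted difference, and shifted differences telescope.
- the binomial theorem — no binomial coefficients pair with matched powers.
- telescoping: yes, a natural case for it.
- the geometric series formula: the term-to-term ratio drifts with the index — the one thing the geometric formula cannot absorb.


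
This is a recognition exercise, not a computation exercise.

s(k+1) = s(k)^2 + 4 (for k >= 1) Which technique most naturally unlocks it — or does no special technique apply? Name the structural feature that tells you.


Diagnosis: no special technique — nonlinear feedback in the recursion rules out every root- or factor-based technique.


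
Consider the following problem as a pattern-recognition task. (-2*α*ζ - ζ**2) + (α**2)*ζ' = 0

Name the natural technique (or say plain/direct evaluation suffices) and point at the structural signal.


Diagnosis: the homogeneous substitution — scaling α and ζ together leaves the slope fixed — it depends only on ζ/α, so substitute the ratio. A Bernoulli rewrite works here as the equation stands — the homogeneous substitution is the more immediate reading.


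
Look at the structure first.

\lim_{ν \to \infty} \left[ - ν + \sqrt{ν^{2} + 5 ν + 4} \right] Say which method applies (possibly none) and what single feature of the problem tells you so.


Verdict: conjugate multiplication — this difference gives up after one conjugate multiplication — the radical structure cancels against its conjugate.


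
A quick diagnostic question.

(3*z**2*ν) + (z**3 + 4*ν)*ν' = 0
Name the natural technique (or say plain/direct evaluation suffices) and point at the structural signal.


Technique: the exact-equation method — 3*z**2*ν and z**3 + 4*ν pass the exactness check on the nose, so no integrating factor in z or ν is needed at all.


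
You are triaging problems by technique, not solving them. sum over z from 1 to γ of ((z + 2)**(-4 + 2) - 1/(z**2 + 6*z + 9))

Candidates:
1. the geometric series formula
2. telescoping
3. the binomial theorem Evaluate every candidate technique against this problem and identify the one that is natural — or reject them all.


Method: telescoping — write out three consecutive terms and watch the interior cancel: the advanced copy one term subtracts reappears as the very next term's leading piece, pair after pair.
- the geometric series formula: the term-to-term ratio changes with the index, so the geometric formula cannot close it.
- telescoping: yes, a natural case for it.
- the binomial theorem — no binomial coefficients pair up with complementary powers here.


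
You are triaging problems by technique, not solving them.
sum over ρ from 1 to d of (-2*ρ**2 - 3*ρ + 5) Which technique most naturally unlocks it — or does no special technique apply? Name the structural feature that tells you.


Technique: no special technique — with only polynomial terms in ρ present, the classical sum-of-powers identities are all you need.


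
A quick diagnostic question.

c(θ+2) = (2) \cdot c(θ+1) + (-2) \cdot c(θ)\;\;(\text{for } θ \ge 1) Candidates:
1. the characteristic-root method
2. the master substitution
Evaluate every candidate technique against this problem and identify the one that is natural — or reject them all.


Method: the characteristic-root method — because shifting θ leaves the equation's coefficients unchanged, exponential trials reduce it to algebra.
- the characteristic-root method: yes, a natural case for it.
- the master substitution — the recursion shifts the index rather than dividing it.


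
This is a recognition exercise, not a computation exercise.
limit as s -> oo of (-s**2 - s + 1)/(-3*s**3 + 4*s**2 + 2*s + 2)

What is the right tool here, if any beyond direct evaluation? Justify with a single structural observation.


Best approach: dominant-term comparison — growth-rate triage: the leading powers of s decide the limit, everything else is noise. Differentiating the expression as a single quotient would eventually settle it as well; matching dominant growth settles it immediately.


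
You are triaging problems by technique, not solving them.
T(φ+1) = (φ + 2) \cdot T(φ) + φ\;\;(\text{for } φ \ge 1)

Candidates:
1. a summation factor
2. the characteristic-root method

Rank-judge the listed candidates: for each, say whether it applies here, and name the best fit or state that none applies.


Verdict: a summation factor — the coefficient φ + 2 drifts with the index, so no fixed root exists; normalizing by the cumulative product telescopes it.
- a summation factor — applies; the problem has the shape this method handles.
- the characteristic-root method: the coefficients change with the index, which the root method cannot absorb.
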